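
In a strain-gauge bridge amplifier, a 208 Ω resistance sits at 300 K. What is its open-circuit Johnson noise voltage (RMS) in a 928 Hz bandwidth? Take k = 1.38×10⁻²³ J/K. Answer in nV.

V_n = √(4kTRB)
4kTRB = 4 × 1.38×10⁻²³ × 300 × 2.08×10² × 9.28×10² = 3.20×10⁻¹⁵ V²
V_n = √(3.20×10⁻¹⁵) = 5.65×10⁻⁸ V = 56.5 nV

56.5 nV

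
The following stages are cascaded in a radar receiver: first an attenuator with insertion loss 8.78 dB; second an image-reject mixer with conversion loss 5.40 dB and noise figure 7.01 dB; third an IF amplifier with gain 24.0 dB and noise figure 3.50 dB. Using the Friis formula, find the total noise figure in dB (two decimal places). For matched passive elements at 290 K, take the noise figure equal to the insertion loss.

18.47 dB

Convert to linear (a loss of L dB is a gain of −L dB): F_i = 10^(NF_i/10), G_i = 10^(G_i,dB/10)
  Stage 1: F_1 = 10^(8.78/10) = 7.551, G_1 = 10^(−8.78/10) = 0.1324
  Stage 2: F_2 = 10^(7.01/10) = 5.023, G_2 = 10^(−5.40/10) = 0.2884
  Stage 3: F_3 = 10^(3.50/10) = 2.239, G_3 = 10^(24.0/10) = 251.2
Friis cascade:
  F = 7.551 + (5.023 − 1)/0.1324 + (2.239 − 1)/0.03819 = 70.36
NF = 10 log₁₀(70.36) = 18.47 dB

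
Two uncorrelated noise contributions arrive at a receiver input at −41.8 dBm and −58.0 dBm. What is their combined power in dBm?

−41.7 dBm

Convert to linear, add, convert back:
P₁ = 6.61×10⁻⁸ W, P₂ = 1.58×10⁻⁹ W
P_tot = 6.77×10⁻⁸ W → 10 log₁₀(P_tot / 10⁻³) = −41.7 dBm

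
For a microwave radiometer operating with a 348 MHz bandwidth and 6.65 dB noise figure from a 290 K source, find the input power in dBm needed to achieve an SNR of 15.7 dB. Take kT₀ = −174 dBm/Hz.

−66.2 dBm

Sensitivity = −174 + 10 log₁₀(B) + NF + SNR_min
= −174 + 85.42 + 6.65 + 15.7
= −66.23 dBm → −66.2 dBm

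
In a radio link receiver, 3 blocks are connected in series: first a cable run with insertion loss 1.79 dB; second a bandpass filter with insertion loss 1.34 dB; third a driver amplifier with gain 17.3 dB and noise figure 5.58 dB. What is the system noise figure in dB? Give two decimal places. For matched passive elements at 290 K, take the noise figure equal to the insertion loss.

8.71 dB

Convert to linear (a loss of L dB is a gain of −L dB): F_i = 10^(NF_i/10), G_i = 10^(G_i,dB/10)
  Stage 1: F_1 = 10^(1.79/10) = 1.510, G_1 = 10^(−1.79/10) = 0.6622
  Stage 2: F_2 = 10^(1.34/10) = 1.361, G_2 = 10^(−1.34/10) = 0.7345
  Stage 3: F_3 = 10^(5.58/10) = 3.614, G_3 = 10^(17.3/10) = 53.70
Friis cascade:
  F = 1.510 + (1.361 − 1)/0.6622 + (3.614 − 1)/0.4864 = 7.430
NF = 10 log₁₀(7.430) = 8.71 dB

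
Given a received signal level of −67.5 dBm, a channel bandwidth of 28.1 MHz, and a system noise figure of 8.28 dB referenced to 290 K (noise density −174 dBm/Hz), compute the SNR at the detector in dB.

23.7 dB

Noise floor: N = −174 + 10 log₁₀(B) + NF
10 log₁₀(2.81×10⁷) = 74.49 dB
N = −174 + 74.49 + 8.28 = −91.23 dBm
SNR = P_sig − N = −67.5 − (−91.23) = 23.73 dB → 23.7 dB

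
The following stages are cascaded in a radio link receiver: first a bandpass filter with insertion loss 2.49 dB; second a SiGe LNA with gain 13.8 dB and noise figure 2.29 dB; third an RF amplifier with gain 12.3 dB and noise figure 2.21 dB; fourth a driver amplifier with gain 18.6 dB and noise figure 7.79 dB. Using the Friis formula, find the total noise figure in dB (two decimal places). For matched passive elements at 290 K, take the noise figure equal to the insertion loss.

4.88 dB

Convert to linear (a loss of L dB is a gain of −L dB): F_i = 10^(NF_i/10), G_i = 10^(G_i,dB/10)
  Stage 1: F_1 = 10^(2.49/10) = 1.774, G_1 = 10^(−2.49/10) = 0.5636
  Stage 2: F_2 = 10^(2.29/10) = 1.694, G_2 = 10^(13.8/10) = 23.99
  Stage 3: F_3 = 10^(2.21/10) = 1.663, G_3 = 10^(12.3/10) = 16.98
  Stage 4: F_4 = 10^(7.79/10) = 6.012, G_4 = 10^(18.6/10) = 72.44
Friis cascade:
  F = 1.774 + (1.694 − 1)/0.5636 + (1.663 − 1)/13.52 + (6.012 − 1)/229.6 = 3.077
NF = 10 log₁₀(3.077) = 4.88 dB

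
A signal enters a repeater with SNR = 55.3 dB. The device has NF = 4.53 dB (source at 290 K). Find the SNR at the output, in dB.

50.77 dB

By definition F = SNR_in/SNR_out, so in dB: SNR_out = SNR_in − NF
SNR_out = 55.3 − 4.53 = 50.77 dB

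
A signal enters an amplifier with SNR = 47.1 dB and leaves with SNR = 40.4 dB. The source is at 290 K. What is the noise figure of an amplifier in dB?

6.7 dB

NF (dB) = SNR_in(dB) − SNR_out(dB) when the source is at T₀
NF = 47.1 − 40.4 = 6.7 dB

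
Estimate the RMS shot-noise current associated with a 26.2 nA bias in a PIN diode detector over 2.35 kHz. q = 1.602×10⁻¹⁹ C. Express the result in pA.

4.44 pA

I_n = √(2qI·B)
2qI·B = 2 × 1.602×10⁻¹⁹ × 2.62×10⁻⁸ × 2.35×10³ = 1.97×10⁻²³ A²
I_n = √(1.97×10⁻²³) = 4.44×10⁻¹² A = 4.44 pA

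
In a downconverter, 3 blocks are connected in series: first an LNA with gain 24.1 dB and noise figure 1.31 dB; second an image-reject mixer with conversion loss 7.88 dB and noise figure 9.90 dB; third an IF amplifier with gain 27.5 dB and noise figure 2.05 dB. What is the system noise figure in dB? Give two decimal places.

Convert to linear (a loss of L dB is a gain of −L dB): F_i = 10^(NF_i/10), G_i = 10^(G_i,dB/10)
  Stage 1: F_1 = 10^(1.31/10) = 1.352, G_1 = 10^(24.1/10) = 257.0
  Stage 2: F_2 = 10^(9.90/10) = 9.772, G_2 = 10^(−7.88/10) = 0.1629
  Stage 3: F_3 = 10^(2.05/10) = 1.603, G_3 = 10^(27.5/10) = 562.3
Friis cascade:
  F = 1.352 + (9.772 − 1)/257.0 + (1.603 − 1)/41.88 = 1.401
NF = 10 log₁₀(1.401) = 1.46 dB

1.46 dB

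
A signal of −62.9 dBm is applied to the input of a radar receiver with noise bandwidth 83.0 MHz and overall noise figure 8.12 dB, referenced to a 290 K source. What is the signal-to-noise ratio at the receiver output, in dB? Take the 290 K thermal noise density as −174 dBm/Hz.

23.8 dB

Noise floor: N = −174 + 10 log₁₀(B) + NF
10 log₁₀(8.30×10⁷) = 79.19 dB
N = −174 + 79.19 + 8.12 = −86.69 dBm
SNR = P_sig − N = −62.9 − (−86.69) = 23.79 dB → 23.8 dB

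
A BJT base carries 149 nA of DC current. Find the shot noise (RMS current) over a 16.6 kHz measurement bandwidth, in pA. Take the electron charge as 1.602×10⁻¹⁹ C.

I_n = √(2qI·B)
2qI·B = 2 × 1.602×10⁻¹⁹ × 1.49×10⁻⁷ × 1.66×10⁴ = 7.92×10⁻²² A²
I_n = √(7.92×10⁻²²) = 2.82×10⁻¹¹ A = 28.2 pA

28.2 pA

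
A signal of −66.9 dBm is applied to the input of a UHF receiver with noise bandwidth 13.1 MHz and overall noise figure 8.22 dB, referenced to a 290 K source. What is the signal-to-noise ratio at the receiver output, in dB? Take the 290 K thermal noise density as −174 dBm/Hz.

Noise floor: N = −174 + 10 log₁₀(B) + NF
10 log₁₀(1.31×10⁷) = 71.17 dB
N = −174 + 71.17 + 8.22 = −94.61 dBm
SNR = P_sig − N = −66.9 − (−94.61) = 27.71 dB → 27.7 dB

27.7 dB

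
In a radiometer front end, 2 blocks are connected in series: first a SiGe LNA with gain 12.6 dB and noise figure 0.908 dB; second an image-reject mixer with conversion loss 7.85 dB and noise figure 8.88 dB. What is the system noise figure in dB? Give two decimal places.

2.05 dB

Convert to linear (a loss of L dB is a gain of −L dB): F_i = 10^(NF_i/10), G_i = 10^(G_i,dB/10)
  Stage 1: F_1 = 10^(0.908/10) = 1.233, G_1 = 10^(12.6/10) = 18.20
  Stage 2: F_2 = 10^(8.88/10) = 7.727, G_2 = 10^(−7.85/10) = 0.1641
Friis cascade:
  F = 1.233 + (7.727 − 1)/18.20 = 1.602
NF = 10 log₁₀(1.602) = 2.05 dB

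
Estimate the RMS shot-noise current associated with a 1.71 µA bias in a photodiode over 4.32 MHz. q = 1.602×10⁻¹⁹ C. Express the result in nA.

1.54 nA

I_n = √(2qI·B)
2qI·B = 2 × 1.602×10⁻¹⁹ × 1.71×10⁻⁶ × 4.32×10⁶ = 2.37×10⁻¹⁸ A²
I_n = √(2.37×10⁻¹⁸) = 1.54×10⁻⁹ A = 1.54 nA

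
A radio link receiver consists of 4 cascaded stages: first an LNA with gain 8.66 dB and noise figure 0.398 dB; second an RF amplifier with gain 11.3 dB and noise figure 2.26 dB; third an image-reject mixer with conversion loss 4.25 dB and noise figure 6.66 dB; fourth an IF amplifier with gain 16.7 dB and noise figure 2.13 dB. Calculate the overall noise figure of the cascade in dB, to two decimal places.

Convert to linear (a loss of L dB is a gain of −L dB): F_i = 10^(NF_i/10), G_i = 10^(G_i,dB/10)
  Stage 1: F_1 = 10^(0.398/10) = 1.096, G_1 = 10^(8.66/10) = 7.345
  Stage 2: F_2 = 10^(2.26/10) = 1.683, G_2 = 10^(11.3/10) = 13.49
  Stage 3: F_3 = 10^(6.66/10) = 4.634, G_3 = 10^(−4.25/10) = 0.3758
  Stage 4: F_4 = 10^(2.13/10) = 1.633, G_4 = 10^(16.7/10) = 46.77
Friis cascade:
  F = 1.096 + (1.683 − 1)/7.345 + (4.634 − 1)/99.08 + (1.633 − 1)/37.24 = 1.243
NF = 10 log₁₀(1.243) = 0.94 dB

0.94 dB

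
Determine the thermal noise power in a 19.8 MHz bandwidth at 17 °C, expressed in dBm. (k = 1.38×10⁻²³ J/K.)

T = 17 °C + 273.15 = 290.15 K
P_n = kTB = 1.38×10⁻²³ × 290.15 × 1.98×10⁷ = 7.93×10⁻¹⁴ W
In dBm: 10 log₁₀(7.93×10⁻¹⁴ / 10⁻³) = −101.0 dBm

−101.0 dBm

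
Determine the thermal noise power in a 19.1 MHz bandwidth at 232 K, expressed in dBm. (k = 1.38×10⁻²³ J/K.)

P_n = kTB = 1.38×10⁻²³ × 232 × 1.91×10⁷ = 6.12×10⁻¹⁴ W
In dBm: 10 log₁₀(6.12×10⁻¹⁴ / 10⁻³) = −102.1 dBm

−102.1 dBm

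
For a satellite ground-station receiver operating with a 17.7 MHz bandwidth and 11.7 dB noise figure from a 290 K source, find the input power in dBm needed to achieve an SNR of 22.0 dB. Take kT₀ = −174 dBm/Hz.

Sensitivity = −174 + 10 log₁₀(B) + NF + SNR_min
= −174 + 72.48 + 11.7 + 22.0
= −67.82 dBm → −67.8 dBm

−67.8 dBm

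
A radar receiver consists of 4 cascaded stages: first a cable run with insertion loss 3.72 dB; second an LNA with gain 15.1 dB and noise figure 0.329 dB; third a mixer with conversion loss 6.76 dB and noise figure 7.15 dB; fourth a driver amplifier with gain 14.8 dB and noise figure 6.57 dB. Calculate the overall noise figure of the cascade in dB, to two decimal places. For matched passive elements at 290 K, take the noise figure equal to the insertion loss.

Convert to linear (a loss of L dB is a gain of −L dB): F_i = 10^(NF_i/10), G_i = 10^(G_i,dB/10)
  Stage 1: F_1 = 10^(3.72/10) = 2.355, G_1 = 10^(−3.72/10) = 0.4246
  Stage 2: F_2 = 10^(0.329/10) = 1.079, G_2 = 10^(15.1/10) = 32.36
  Stage 3: F_3 = 10^(7.15/10) = 5.188, G_3 = 10^(−6.76/10) = 0.2109
  Stage 4: F_4 = 10^(6.57/10) = 4.539, G_4 = 10^(14.8/10) = 30.20
Friis cascade:
  F = 2.355 + (1.079 − 1)/0.4246 + (5.188 − 1)/13.74 + (4.539 − 1)/2.897 = 4.067
NF = 10 log₁₀(4.067) = 6.09 dB

6.09 dB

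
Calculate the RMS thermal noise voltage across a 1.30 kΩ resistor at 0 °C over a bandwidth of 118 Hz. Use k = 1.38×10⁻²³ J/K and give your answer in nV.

48.1 nV

T = 0 °C + 273.15 = 273.15 K
V_n = √(4kTRB)
4kTRB = 4 × 1.38×10⁻²³ × 273.15 × 1.30×10³ × 1.18×10² = 2.31×10⁻¹⁵ V²
V_n = √(2.31×10⁻¹⁵) = 4.81×10⁻⁸ V = 48.1 nV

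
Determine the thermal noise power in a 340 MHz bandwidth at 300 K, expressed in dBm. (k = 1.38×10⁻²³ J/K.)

−88.5 dBm

P_n = kTB = 1.38×10⁻²³ × 300 × 3.40×10⁸ = 1.41×10⁻¹² W
In dBm: 10 log₁₀(1.41×10⁻¹² / 10⁻³) = −88.5 dBm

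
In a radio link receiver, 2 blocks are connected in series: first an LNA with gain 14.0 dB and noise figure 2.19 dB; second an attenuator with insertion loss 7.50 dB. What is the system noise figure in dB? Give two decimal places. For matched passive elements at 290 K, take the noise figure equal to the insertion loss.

2.65 dB

Convert to linear (a loss of L dB is a gain of −L dB): F_i = 10^(NF_i/10), G_i = 10^(G_i,dB/10)
  Stage 1: F_1 = 10^(2.19/10) = 1.656, G_1 = 10^(14.0/10) = 25.12
  Stage 2: F_2 = 10^(7.50/10) = 5.623, G_2 = 10^(−7.50/10) = 0.1778
Friis cascade:
  F = 1.656 + (5.623 − 1)/25.12 = 1.840
NF = 10 log₁₀(1.840) = 2.65 dB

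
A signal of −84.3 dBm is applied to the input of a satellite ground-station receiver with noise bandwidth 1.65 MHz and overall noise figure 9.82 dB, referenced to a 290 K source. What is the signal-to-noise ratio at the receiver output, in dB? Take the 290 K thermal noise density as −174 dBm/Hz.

Noise floor: N = −174 + 10 log₁₀(B) + NF
10 log₁₀(1.65×10⁶) = 62.17 dB
N = −174 + 62.17 + 9.82 = −102.01 dBm
SNR = P_sig − N = −84.3 − (−102.01) = 17.71 dB → 17.7 dB

17.7 dB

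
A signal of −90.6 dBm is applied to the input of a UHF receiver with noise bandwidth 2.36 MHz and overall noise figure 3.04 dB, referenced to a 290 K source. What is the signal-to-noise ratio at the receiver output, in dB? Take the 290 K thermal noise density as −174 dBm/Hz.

16.6 dB

Noise floor: N = −174 + 10 log₁₀(B) + NF
10 log₁₀(2.36×10⁶) = 63.73 dB
N = −174 + 63.73 + 3.04 = −107.23 dBm
SNR = P_sig − N = −90.6 − (−107.23) = 16.63 dB → 16.6 dB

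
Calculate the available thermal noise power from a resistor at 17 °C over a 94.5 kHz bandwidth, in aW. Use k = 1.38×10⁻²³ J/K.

378 aW

T = 17 °C + 273.15 = 290.15 K
P_n = kTB = 1.38×10⁻²³ × 290.15 × 9.45×10⁴ = 3.78×10⁻¹⁶ W = 378 aW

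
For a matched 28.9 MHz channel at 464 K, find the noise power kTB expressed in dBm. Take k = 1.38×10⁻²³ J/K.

P_n = kTB = 1.38×10⁻²³ × 464 × 2.89×10⁷ = 1.85×10⁻¹³ W
In dBm: 10 log₁₀(1.85×10⁻¹³ / 10⁻³) = −97.3 dBm

−97.3 dBm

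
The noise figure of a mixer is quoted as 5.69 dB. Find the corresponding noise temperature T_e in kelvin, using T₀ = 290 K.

F = 10^(5.69/10) = 3.70681
T_e = (F − 1)·T₀ = (3.70681 − 1) × 290 = 785 K

785 K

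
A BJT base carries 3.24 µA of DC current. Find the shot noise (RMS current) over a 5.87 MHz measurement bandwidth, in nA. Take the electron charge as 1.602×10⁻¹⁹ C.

2.47 nA

I_n = √(2qI·B)
2qI·B = 2 × 1.602×10⁻¹⁹ × 3.24×10⁻⁶ × 5.87×10⁶ = 6.09×10⁻¹⁸ A²
I_n = √(6.09×10⁻¹⁸) = 2.47×10⁻⁹ A = 2.47 nA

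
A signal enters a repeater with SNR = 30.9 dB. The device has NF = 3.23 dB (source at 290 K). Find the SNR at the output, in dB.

27.67 dB

By definition F = SNR_in/SNR_out, so in dB: SNR_out = SNR_in − NF
SNR_out = 30.9 − 3.23 = 27.67 dB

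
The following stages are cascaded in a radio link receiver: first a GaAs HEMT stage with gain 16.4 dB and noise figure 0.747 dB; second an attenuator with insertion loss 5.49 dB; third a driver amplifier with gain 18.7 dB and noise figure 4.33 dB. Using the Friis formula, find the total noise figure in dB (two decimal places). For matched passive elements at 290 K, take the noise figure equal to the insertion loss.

1.41 dB

Convert to linear (a loss of L dB is a gain of −L dB): F_i = 10^(NF_i/10), G_i = 10^(G_i,dB/10)
  Stage 1: F_1 = 10^(0.747/10) = 1.188, G_1 = 10^(16.4/10) = 43.65
  Stage 2: F_2 = 10^(5.49/10) = 3.540, G_2 = 10^(−5.49/10) = 0.2825
  Stage 3: F_3 = 10^(4.33/10) = 2.710, G_3 = 10^(18.7/10) = 74.13
Friis cascade:
  F = 1.188 + (3.540 − 1)/43.65 + (2.710 − 1)/12.33 = 1.385
NF = 10 log₁₀(1.385) = 1.41 dB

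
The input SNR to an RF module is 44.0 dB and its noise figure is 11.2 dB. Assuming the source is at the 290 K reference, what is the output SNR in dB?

32.8 dB

By definition F = SNR_in/SNR_out, so in dB: SNR_out = SNR_in − NF
SNR_out = 44.0 − 11.2 = 32.8 dB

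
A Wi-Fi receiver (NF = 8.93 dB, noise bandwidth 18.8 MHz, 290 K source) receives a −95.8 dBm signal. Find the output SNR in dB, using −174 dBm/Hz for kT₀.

−3.5 dB

Noise floor: N = −174 + 10 log₁₀(B) + NF
10 log₁₀(1.88×10⁷) = 72.74 dB
N = −174 + 72.74 + 8.93 = −92.33 dBm
SNR = P_sig − N = −95.8 − (−92.33) = −3.47 dB → −3.5 dB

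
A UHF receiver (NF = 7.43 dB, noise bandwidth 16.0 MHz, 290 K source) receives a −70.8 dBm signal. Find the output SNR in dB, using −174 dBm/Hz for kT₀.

Noise floor: N = −174 + 10 log₁₀(B) + NF
10 log₁₀(1.60×10⁷) = 72.04 dB
N = −174 + 72.04 + 7.43 = −94.53 dBm
SNR = P_sig − N = −70.8 − (−94.53) = 23.73 dB → 23.7 dB

23.7 dB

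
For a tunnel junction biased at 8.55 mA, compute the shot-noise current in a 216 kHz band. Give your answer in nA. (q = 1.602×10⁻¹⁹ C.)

I_n = √(2qI·B)
2qI·B = 2 × 1.602×10⁻¹⁹ × 8.55×10⁻³ × 2.16×10⁵ = 5.92×10⁻¹⁶ A²
I_n = √(5.92×10⁻¹⁶) = 2.43×10⁻⁸ A = 24.3 nA

24.3 nA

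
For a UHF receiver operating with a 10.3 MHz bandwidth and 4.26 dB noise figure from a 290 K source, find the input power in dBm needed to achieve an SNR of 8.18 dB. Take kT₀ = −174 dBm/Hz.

Sensitivity = −174 + 10 log₁₀(B) + NF + SNR_min
= −174 + 70.13 + 4.26 + 8.18
= −91.43 dBm → −91.4 dBm

−91.4 dBm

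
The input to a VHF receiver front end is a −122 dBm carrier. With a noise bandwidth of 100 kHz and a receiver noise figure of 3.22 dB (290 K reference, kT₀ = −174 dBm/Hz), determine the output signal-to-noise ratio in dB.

−1.2 dB

Noise floor: N = −174 + 10 log₁₀(B) + NF
10 log₁₀(1.00×10⁵) = 50 dB
N = −174 + 50 + 3.22 = −120.78 dBm
SNR = P_sig − N = −122 − (−120.78) = −1.22 dB → −1.2 dB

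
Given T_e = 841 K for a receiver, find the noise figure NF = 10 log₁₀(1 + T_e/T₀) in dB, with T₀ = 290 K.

F = 1 + T_e/T₀ = 1 + 841/290 = 3.9
NF = 10 log₁₀(3.9) = 5.91 dB

5.91 dB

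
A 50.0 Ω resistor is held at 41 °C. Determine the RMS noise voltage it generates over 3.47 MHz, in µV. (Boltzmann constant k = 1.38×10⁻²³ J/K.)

1.73 µV

T = 41 °C + 273.15 = 314.15 K
V_n = √(4kTRB)
4kTRB = 4 × 1.38×10⁻²³ × 314.15 × 5.00×10¹ × 3.47×10⁶ = 3.01×10⁻¹² V²
V_n = √(3.01×10⁻¹²) = 1.73×10⁻⁶ V = 1.73 µV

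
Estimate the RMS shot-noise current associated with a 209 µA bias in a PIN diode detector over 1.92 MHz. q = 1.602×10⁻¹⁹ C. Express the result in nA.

11.3 nA

I_n = √(2qI·B)
2qI·B = 2 × 1.602×10⁻¹⁹ × 2.09×10⁻⁴ × 1.92×10⁶ = 1.29×10⁻¹⁶ A²
I_n = √(1.29×10⁻¹⁶) = 1.13×10⁻⁸ A = 11.3 nA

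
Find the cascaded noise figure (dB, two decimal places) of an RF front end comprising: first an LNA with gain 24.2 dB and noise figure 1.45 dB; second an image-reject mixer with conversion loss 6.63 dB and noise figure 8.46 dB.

1.52 dB

Convert to linear (a loss of L dB is a gain of −L dB): F_i = 10^(NF_i/10), G_i = 10^(G_i,dB/10)
  Stage 1: F_1 = 10^(1.45/10) = 1.396, G_1 = 10^(24.2/10) = 263.0
  Stage 2: F_2 = 10^(8.46/10) = 7.015, G_2 = 10^(−6.63/10) = 0.2173
Friis cascade:
  F = 1.396 + (7.015 − 1)/263.0 = 1.419
NF = 10 log₁₀(1.419) = 1.52 dB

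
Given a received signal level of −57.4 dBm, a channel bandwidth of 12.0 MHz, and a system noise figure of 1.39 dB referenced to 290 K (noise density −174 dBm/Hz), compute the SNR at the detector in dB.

44.4 dB

Noise floor: N = −174 + 10 log₁₀(B) + NF
10 log₁₀(1.20×10⁷) = 70.79 dB
N = −174 + 70.79 + 1.39 = −101.82 dBm
SNR = P_sig − N = −57.4 − (−101.82) = 44.42 dB → 44.4 dB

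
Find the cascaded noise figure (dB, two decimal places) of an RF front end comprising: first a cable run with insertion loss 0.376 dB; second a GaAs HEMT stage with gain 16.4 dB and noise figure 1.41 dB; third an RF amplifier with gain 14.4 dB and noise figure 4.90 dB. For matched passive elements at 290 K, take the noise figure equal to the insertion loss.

1.93 dB

Convert to linear (a loss of L dB is a gain of −L dB): F_i = 10^(NF_i/10), G_i = 10^(G_i,dB/10)
  Stage 1: F_1 = 10^(0.376/10) = 1.090, G_1 = 10^(−0.376/10) = 0.9171
  Stage 2: F_2 = 10^(1.41/10) = 1.384, G_2 = 10^(16.4/10) = 43.65
  Stage 3: F_3 = 10^(4.90/10) = 3.090, G_3 = 10^(14.4/10) = 27.54
Friis cascade:
  F = 1.090 + (1.384 − 1)/0.9171 + (3.090 − 1)/40.03 = 1.561
NF = 10 log₁₀(1.561) = 1.93 dB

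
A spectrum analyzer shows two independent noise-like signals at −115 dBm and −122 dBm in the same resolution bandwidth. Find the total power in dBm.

−114.2 dBm

Convert to linear, add, convert back:
P₁ = 3.16×10⁻¹⁵ W, P₂ = 6.31×10⁻¹⁶ W
P_tot = 3.79×10⁻¹⁵ W → 10 log₁₀(P_tot / 10⁻³) = −114.2 dBm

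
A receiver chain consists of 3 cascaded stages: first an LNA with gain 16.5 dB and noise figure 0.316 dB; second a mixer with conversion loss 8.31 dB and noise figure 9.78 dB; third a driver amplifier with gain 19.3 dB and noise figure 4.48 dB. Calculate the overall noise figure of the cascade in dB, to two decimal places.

Convert to linear (a loss of L dB is a gain of −L dB): F_i = 10^(NF_i/10), G_i = 10^(G_i,dB/10)
  Stage 1: F_1 = 10^(0.316/10) = 1.075, G_1 = 10^(16.5/10) = 44.67
  Stage 2: F_2 = 10^(9.78/10) = 9.506, G_2 = 10^(−8.31/10) = 0.1476
  Stage 3: F_3 = 10^(4.48/10) = 2.805, G_3 = 10^(19.3/10) = 85.11
Friis cascade:
  F = 1.075 + (9.506 − 1)/44.67 + (2.805 − 1)/6.592 = 1.540
NF = 10 log₁₀(1.540) = 1.87 dB

1.87 dB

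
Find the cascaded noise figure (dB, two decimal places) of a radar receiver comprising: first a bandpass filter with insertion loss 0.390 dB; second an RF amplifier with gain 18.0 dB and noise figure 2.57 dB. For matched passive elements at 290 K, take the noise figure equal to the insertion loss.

Convert to linear (a loss of L dB is a gain of −L dB): F_i = 10^(NF_i/10), G_i = 10^(G_i,dB/10)
  Stage 1: F_1 = 10^(0.390/10) = 1.094, G_1 = 10^(−0.390/10) = 0.9141
  Stage 2: F_2 = 10^(2.57/10) = 1.807, G_2 = 10^(18.0/10) = 63.10
Friis cascade:
  F = 1.094 + (1.807 − 1)/0.9141 = 1.977
NF = 10 log₁₀(1.977) = 2.96 dB

2.96 dB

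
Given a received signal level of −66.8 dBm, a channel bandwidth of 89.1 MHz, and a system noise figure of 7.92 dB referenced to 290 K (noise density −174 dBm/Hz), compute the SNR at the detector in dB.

19.8 dB

Noise floor: N = −174 + 10 log₁₀(B) + NF
10 log₁₀(8.91×10⁷) = 79.5 dB
N = −174 + 79.5 + 7.92 = −86.58 dBm
SNR = P_sig − N = −66.8 − (−86.58) = 19.78 dB → 19.8 dB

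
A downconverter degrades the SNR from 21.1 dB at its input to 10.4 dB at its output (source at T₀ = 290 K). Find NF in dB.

NF (dB) = SNR_in(dB) − SNR_out(dB) when the source is at T₀
NF = 21.1 − 10.4 = 10.7 dB

10.7 dB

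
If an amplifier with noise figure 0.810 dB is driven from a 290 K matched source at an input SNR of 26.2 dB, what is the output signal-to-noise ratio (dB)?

By definition F = SNR_in/SNR_out, so in dB: SNR_out = SNR_in − NF
SNR_out = 26.2 − 0.810 = 25.390 dB

25.390 dB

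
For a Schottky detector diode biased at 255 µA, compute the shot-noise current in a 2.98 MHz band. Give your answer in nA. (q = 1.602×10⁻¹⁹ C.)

15.6 nA

I_n = √(2qI·B)
2qI·B = 2 × 1.602×10⁻¹⁹ × 2.55×10⁻⁴ × 2.98×10⁶ = 2.43×10⁻¹⁶ A²
I_n = √(2.43×10⁻¹⁶) = 1.56×10⁻⁸ A = 15.6 nA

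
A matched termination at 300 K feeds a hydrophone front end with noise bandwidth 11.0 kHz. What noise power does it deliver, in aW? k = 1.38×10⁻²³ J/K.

P_n = kTB = 1.38×10⁻²³ × 300 × 1.10×10⁴ = 4.55×10⁻¹⁷ W = 45.5 aW

45.5 aW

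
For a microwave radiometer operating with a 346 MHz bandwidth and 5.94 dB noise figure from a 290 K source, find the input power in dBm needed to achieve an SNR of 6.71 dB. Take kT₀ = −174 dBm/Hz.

Sensitivity = −174 + 10 log₁₀(B) + NF + SNR_min
= −174 + 85.39 + 5.94 + 6.71
= −75.96 dBm → −76.0 dBm

−76.0 dBm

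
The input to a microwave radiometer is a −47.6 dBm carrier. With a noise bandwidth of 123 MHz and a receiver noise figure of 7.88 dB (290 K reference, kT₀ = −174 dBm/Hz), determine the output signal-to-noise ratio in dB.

Noise floor: N = −174 + 10 log₁₀(B) + NF
10 log₁₀(1.23×10⁸) = 80.9 dB
N = −174 + 80.9 + 7.88 = −85.22 dBm
SNR = P_sig − N = −47.6 − (−85.22) = 37.62 dB → 37.6 dB

37.6 dB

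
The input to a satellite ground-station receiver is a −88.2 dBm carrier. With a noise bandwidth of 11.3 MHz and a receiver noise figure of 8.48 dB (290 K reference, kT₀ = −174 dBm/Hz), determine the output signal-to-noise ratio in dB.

Noise floor: N = −174 + 10 log₁₀(B) + NF
10 log₁₀(1.13×10⁷) = 70.53 dB
N = −174 + 70.53 + 8.48 = −94.99 dBm
SNR = P_sig − N = −88.2 − (−94.99) = 6.79 dB → 6.8 dB

6.8 dB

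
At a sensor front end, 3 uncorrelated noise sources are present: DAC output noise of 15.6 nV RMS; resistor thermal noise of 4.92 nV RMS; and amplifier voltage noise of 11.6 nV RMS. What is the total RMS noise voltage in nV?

Uncorrelated sources add in power (mean-square): V_tot = √(ΣV_i²)
V_tot = √[(1.56×10⁻⁸)² + (4.92×10⁻⁹)² + (1.16×10⁻⁸)²] = 2.01×10⁻⁸ V = 20.1 nV

20.1 nV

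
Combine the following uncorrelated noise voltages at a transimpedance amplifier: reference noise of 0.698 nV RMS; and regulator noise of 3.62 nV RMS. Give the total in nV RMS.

3.69 nV

Uncorrelated sources add in power (mean-square): V_tot = √(ΣV_i²)
V_tot = √[(6.98×10⁻¹⁰)² + (3.62×10⁻⁹)²] = 3.69×10⁻⁹ V = 3.69 nV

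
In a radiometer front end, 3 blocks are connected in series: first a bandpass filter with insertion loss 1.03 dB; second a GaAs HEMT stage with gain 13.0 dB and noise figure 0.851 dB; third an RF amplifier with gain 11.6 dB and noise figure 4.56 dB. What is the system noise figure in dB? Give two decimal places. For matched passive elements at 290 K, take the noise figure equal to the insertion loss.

Convert to linear (a loss of L dB is a gain of −L dB): F_i = 10^(NF_i/10), G_i = 10^(G_i,dB/10)
  Stage 1: F_1 = 10^(1.03/10) = 1.268, G_1 = 10^(−1.03/10) = 0.7889
  Stage 2: F_2 = 10^(0.851/10) = 1.216, G_2 = 10^(13.0/10) = 19.95
  Stage 3: F_3 = 10^(4.56/10) = 2.858, G_3 = 10^(11.6/10) = 14.45
Friis cascade:
  F = 1.268 + (1.216 − 1)/0.7889 + (2.858 − 1)/15.74 = 1.660
NF = 10 log₁₀(1.660) = 2.20 dB

2.20 dB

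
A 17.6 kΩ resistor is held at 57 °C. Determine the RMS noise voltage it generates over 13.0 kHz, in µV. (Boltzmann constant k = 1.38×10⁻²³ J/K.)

T = 57 °C + 273.15 = 330.15 K
V_n = √(4kTRB)
4kTRB = 4 × 1.38×10⁻²³ × 330.15 × 1.76×10⁴ × 1.30×10⁴ = 4.17×10⁻¹² V²
V_n = √(4.17×10⁻¹²) = 2.04×10⁻⁶ V = 2.04 µV

2.04 µV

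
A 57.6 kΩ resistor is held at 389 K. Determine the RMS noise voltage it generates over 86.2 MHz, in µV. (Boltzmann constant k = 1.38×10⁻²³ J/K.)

327 µV

V_n = √(4kTRB)
4kTRB = 4 × 1.38×10⁻²³ × 389 × 5.76×10⁴ × 8.62×10⁷ = 1.07×10⁻⁷ V²
V_n = √(1.07×10⁻⁷) = 3.27×10⁻⁴ V = 327 µV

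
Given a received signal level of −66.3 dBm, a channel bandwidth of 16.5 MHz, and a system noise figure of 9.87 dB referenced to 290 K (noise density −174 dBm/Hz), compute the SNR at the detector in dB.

Noise floor: N = −174 + 10 log₁₀(B) + NF
10 log₁₀(1.65×10⁷) = 72.17 dB
N = −174 + 72.17 + 9.87 = −91.96 dBm
SNR = P_sig − N = −66.3 − (−91.96) = 25.66 dB → 25.7 dB

25.7 dB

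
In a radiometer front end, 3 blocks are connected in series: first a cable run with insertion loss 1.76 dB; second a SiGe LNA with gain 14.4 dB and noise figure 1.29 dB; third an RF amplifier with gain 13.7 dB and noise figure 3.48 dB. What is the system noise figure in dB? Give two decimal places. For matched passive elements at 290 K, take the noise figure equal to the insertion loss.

3.19 dB

Convert to linear (a loss of L dB is a gain of −L dB): F_i = 10^(NF_i/10), G_i = 10^(G_i,dB/10)
  Stage 1: F_1 = 10^(1.76/10) = 1.500, G_1 = 10^(−1.76/10) = 0.6668
  Stage 2: F_2 = 10^(1.29/10) = 1.346, G_2 = 10^(14.4/10) = 27.54
  Stage 3: F_3 = 10^(3.48/10) = 2.228, G_3 = 10^(13.7/10) = 23.44
Friis cascade:
  F = 1.500 + (1.346 − 1)/0.6668 + (2.228 − 1)/18.37 = 2.085
NF = 10 log₁₀(2.085) = 3.19 dB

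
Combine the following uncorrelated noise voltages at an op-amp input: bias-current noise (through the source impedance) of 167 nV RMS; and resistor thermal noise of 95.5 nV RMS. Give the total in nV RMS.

Uncorrelated sources add in power (mean-square): V_tot = √(ΣV_i²)
V_tot = √[(1.67×10⁻⁷)² + (9.55×10⁻⁸)²] = 1.92×10⁻⁷ V = 192 nV

192 nV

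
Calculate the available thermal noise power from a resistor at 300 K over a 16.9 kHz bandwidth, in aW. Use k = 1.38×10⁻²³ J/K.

P_n = kTB = 1.38×10⁻²³ × 300 × 1.69×10⁴ = 7.00×10⁻¹⁷ W = 70.0 aW

70.0 aW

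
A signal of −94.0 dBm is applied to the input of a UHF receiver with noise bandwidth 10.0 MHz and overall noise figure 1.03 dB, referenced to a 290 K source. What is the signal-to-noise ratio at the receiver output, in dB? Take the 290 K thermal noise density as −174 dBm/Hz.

Noise floor: N = −174 + 10 log₁₀(B) + NF
10 log₁₀(1.00×10⁷) = 70 dB
N = −174 + 70 + 1.03 = −102.97 dBm
SNR = P_sig − N = −94.0 − (−102.97) = 8.97 dB → 9.0 dB

9.0 dB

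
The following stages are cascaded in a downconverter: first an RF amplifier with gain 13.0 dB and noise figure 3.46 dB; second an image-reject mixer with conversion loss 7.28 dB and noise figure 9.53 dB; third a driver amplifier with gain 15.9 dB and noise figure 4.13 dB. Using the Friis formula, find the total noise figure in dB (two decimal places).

Convert to linear (a loss of L dB is a gain of −L dB): F_i = 10^(NF_i/10), G_i = 10^(G_i,dB/10)
  Stage 1: F_1 = 10^(3.46/10) = 2.218, G_1 = 10^(13.0/10) = 19.95
  Stage 2: F_2 = 10^(9.53/10) = 8.974, G_2 = 10^(−7.28/10) = 0.1871
  Stage 3: F_3 = 10^(4.13/10) = 2.588, G_3 = 10^(15.9/10) = 38.90
Friis cascade:
  F = 2.218 + (8.974 − 1)/19.95 + (2.588 − 1)/3.733 = 3.043
NF = 10 log₁₀(3.043) = 4.83 dB

4.83 dB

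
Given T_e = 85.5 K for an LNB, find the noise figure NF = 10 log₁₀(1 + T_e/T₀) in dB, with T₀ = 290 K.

1.12 dB

F = 1 + T_e/T₀ = 1 + 85.5/290 = 1.29483
NF = 10 log₁₀(1.29483) = 1.12 dB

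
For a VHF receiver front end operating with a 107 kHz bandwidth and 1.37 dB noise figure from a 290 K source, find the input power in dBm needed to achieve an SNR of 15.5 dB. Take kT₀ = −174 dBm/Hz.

−106.8 dBm

Sensitivity = −174 + 10 log₁₀(B) + NF + SNR_min
= −174 + 50.29 + 1.37 + 15.5
= −106.84 dBm → −106.8 dBm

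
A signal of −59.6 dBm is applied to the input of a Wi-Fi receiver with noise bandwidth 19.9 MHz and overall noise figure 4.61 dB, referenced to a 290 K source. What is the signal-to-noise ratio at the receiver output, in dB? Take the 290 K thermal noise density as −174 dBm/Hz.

36.8 dB

Noise floor: N = −174 + 10 log₁₀(B) + NF
10 log₁₀(1.99×10⁷) = 72.99 dB
N = −174 + 72.99 + 4.61 = −96.40 dBm
SNR = P_sig − N = −59.6 − (−96.40) = 36.80 dB → 36.8 dB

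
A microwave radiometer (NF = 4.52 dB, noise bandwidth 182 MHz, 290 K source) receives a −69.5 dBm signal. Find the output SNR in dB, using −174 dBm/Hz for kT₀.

17.4 dB

Noise floor: N = −174 + 10 log₁₀(B) + NF
10 log₁₀(1.82×10⁸) = 82.6 dB
N = −174 + 82.6 + 4.52 = −86.88 dBm
SNR = P_sig − N = −69.5 − (−86.88) = 17.38 dB → 17.4 dB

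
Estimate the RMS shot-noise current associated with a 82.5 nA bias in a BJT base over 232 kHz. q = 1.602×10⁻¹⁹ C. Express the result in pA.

78.3 pA

I_n = √(2qI·B)
2qI·B = 2 × 1.602×10⁻¹⁹ × 8.25×10⁻⁸ × 2.32×10⁵ = 6.13×10⁻²¹ A²
I_n = √(6.13×10⁻²¹) = 7.83×10⁻¹¹ A = 78.3 pA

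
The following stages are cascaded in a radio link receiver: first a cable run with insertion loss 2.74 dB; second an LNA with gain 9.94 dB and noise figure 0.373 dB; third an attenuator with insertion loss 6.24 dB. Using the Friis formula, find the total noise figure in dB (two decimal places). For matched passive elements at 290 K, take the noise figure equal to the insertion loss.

Convert to linear (a loss of L dB is a gain of −L dB): F_i = 10^(NF_i/10), G_i = 10^(G_i,dB/10)
  Stage 1: F_1 = 10^(2.74/10) = 1.879, G_1 = 10^(−2.74/10) = 0.5321
  Stage 2: F_2 = 10^(0.373/10) = 1.090, G_2 = 10^(9.94/10) = 9.863
  Stage 3: F_3 = 10^(6.24/10) = 4.207, G_3 = 10^(−6.24/10) = 0.2377
Friis cascade:
  F = 1.879 + (1.090 − 1)/0.5321 + (4.207 − 1)/5.248 = 2.659
NF = 10 log₁₀(2.659) = 4.25 dB

4.25 dB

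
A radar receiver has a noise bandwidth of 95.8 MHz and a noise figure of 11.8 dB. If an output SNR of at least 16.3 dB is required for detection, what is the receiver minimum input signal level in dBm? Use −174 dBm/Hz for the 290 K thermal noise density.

−66.1 dBm

Sensitivity = −174 + 10 log₁₀(B) + NF + SNR_min
= −174 + 79.81 + 11.8 + 16.3
= −66.09 dBm → −66.1 dBm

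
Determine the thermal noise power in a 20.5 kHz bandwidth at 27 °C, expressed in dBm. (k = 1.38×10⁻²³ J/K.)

−130.7 dBm

T = 27 °C + 273.15 = 300.15 K
P_n = kTB = 1.38×10⁻²³ × 300.15 × 2.05×10⁴ = 8.49×10⁻¹⁷ W
In dBm: 10 log₁₀(8.49×10⁻¹⁷ / 10⁻³) = −130.7 dBm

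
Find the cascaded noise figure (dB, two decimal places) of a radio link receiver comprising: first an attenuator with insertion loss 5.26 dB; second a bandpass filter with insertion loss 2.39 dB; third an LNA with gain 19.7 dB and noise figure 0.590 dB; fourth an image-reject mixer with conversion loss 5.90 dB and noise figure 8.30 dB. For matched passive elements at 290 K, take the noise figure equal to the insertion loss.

Convert to linear (a loss of L dB is a gain of −L dB): F_i = 10^(NF_i/10), G_i = 10^(G_i,dB/10)
  Stage 1: F_1 = 10^(5.26/10) = 3.357, G_1 = 10^(−5.26/10) = 0.2979
  Stage 2: F_2 = 10^(2.39/10) = 1.734, G_2 = 10^(−2.39/10) = 0.5768
  Stage 3: F_3 = 10^(0.590/10) = 1.146, G_3 = 10^(19.7/10) = 93.33
  Stage 4: F_4 = 10^(8.30/10) = 6.761, G_4 = 10^(−5.90/10) = 0.2570
Friis cascade:
  F = 3.357 + (1.734 − 1)/0.2979 + (1.146 − 1)/0.1718 + (6.761 − 1)/16.03 = 7.027
NF = 10 log₁₀(7.027) = 8.47 dB

8.47 dB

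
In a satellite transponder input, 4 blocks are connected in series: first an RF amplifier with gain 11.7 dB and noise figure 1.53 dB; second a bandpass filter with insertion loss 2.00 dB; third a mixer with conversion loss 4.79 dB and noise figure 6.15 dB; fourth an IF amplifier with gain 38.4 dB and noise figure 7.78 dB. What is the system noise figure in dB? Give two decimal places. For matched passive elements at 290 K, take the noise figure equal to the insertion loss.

Convert to linear (a loss of L dB is a gain of −L dB): F_i = 10^(NF_i/10), G_i = 10^(G_i,dB/10)
  Stage 1: F_1 = 10^(1.53/10) = 1.422, G_1 = 10^(11.7/10) = 14.79
  Stage 2: F_2 = 10^(2.00/10) = 1.585, G_2 = 10^(−2.00/10) = 0.6310
  Stage 3: F_3 = 10^(6.15/10) = 4.121, G_3 = 10^(−4.79/10) = 0.3319
  Stage 4: F_4 = 10^(7.78/10) = 5.998, G_4 = 10^(38.4/10) = 6918
Friis cascade:
  F = 1.422 + (1.585 − 1)/14.79 + (4.121 − 1)/9.333 + (5.998 − 1)/3.097 = 3.410
NF = 10 log₁₀(3.410) = 5.33 dB

5.33 dB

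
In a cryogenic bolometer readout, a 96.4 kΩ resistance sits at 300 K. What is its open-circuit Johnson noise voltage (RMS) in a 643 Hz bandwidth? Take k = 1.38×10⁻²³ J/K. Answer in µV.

V_n = √(4kTRB)
4kTRB = 4 × 1.38×10⁻²³ × 300 × 9.64×10⁴ × 6.43×10² = 1.03×10⁻¹² V²
V_n = √(1.03×10⁻¹²) = 1.01×10⁻⁶ V = 1.01 µV

1.01 µV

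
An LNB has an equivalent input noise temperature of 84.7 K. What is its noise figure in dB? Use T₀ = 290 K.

F = 1 + T_e/T₀ = 1 + 84.7/290 = 1.29207
NF = 10 log₁₀(1.29207) = 1.11 dB

1.11 dB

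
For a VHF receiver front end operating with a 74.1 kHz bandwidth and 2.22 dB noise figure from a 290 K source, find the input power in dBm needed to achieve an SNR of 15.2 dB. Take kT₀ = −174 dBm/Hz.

Sensitivity = −174 + 10 log₁₀(B) + NF + SNR_min
= −174 + 48.7 + 2.22 + 15.2
= −107.88 dBm → −107.9 dBm

−107.9 dBm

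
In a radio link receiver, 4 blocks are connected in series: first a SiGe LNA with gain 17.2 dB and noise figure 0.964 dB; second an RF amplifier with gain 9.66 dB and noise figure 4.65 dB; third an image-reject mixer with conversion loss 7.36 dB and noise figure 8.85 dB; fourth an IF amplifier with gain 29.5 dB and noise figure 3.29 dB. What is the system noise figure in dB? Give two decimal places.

Convert to linear (a loss of L dB is a gain of −L dB): F_i = 10^(NF_i/10), G_i = 10^(G_i,dB/10)
  Stage 1: F_1 = 10^(0.964/10) = 1.249, G_1 = 10^(17.2/10) = 52.48
  Stage 2: F_2 = 10^(4.65/10) = 2.917, G_2 = 10^(9.66/10) = 9.247
  Stage 3: F_3 = 10^(8.85/10) = 7.674, G_3 = 10^(−7.36/10) = 0.1837
  Stage 4: F_4 = 10^(3.29/10) = 2.133, G_4 = 10^(29.5/10) = 891.3
Friis cascade:
  F = 1.249 + (2.917 − 1)/52.48 + (7.674 − 1)/485.3 + (2.133 − 1)/89.13 = 1.312
NF = 10 log₁₀(1.312) = 1.18 dB

1.18 dB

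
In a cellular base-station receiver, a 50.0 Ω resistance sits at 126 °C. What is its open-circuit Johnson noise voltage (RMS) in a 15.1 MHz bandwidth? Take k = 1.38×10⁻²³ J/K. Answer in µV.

4.08 µV

T = 126 °C + 273.15 = 399.15 K
V_n = √(4kTRB)
4kTRB = 4 × 1.38×10⁻²³ × 399.15 × 5.00×10¹ × 1.51×10⁷ = 1.66×10⁻¹¹ V²
V_n = √(1.66×10⁻¹¹) = 4.08×10⁻⁶ V = 4.08 µV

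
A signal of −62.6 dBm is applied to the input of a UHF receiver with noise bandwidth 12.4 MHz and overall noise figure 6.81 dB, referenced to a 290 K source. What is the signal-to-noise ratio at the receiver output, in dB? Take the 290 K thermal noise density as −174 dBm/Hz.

Noise floor: N = −174 + 10 log₁₀(B) + NF
10 log₁₀(1.24×10⁷) = 70.93 dB
N = −174 + 70.93 + 6.81 = −96.26 dBm
SNR = P_sig − N = −62.6 − (−96.26) = 33.66 dB → 33.7 dB

33.7 dB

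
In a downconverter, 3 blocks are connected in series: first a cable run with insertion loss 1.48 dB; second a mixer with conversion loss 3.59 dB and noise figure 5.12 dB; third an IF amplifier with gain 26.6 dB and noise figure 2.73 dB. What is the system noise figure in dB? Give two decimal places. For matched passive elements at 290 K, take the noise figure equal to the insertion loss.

8.68 dB

Convert to linear (a loss of L dB is a gain of −L dB): F_i = 10^(NF_i/10), G_i = 10^(G_i,dB/10)
  Stage 1: F_1 = 10^(1.48/10) = 1.406, G_1 = 10^(−1.48/10) = 0.7112
  Stage 2: F_2 = 10^(5.12/10) = 3.251, G_2 = 10^(−3.59/10) = 0.4375
  Stage 3: F_3 = 10^(2.73/10) = 1.875, G_3 = 10^(26.6/10) = 457.1
Friis cascade:
  F = 1.406 + (3.251 − 1)/0.7112 + (1.875 − 1)/0.3112 = 7.383
NF = 10 log₁₀(7.383) = 8.68 dB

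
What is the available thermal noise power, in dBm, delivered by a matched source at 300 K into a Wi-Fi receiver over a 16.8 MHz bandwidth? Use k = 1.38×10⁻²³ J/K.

P_n = kTB = 1.38×10⁻²³ × 300 × 1.68×10⁷ = 6.96×10⁻¹⁴ W
In dBm: 10 log₁₀(6.96×10⁻¹⁴ / 10⁻³) = −101.6 dBm

−101.6 dBm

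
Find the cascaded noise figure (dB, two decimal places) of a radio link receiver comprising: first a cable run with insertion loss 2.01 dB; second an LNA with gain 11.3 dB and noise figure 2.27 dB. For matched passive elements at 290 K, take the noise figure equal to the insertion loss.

Convert to linear (a loss of L dB is a gain of −L dB): F_i = 10^(NF_i/10), G_i = 10^(G_i,dB/10)
  Stage 1: F_1 = 10^(2.01/10) = 1.589, G_1 = 10^(−2.01/10) = 0.6295
  Stage 2: F_2 = 10^(2.27/10) = 1.687, G_2 = 10^(11.3/10) = 13.49
Friis cascade:
  F = 1.589 + (1.687 − 1)/0.6295 = 2.679
NF = 10 log₁₀(2.679) = 4.28 dB

4.28 dB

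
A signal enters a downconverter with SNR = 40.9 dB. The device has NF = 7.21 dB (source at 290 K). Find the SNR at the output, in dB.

33.69 dB

By definition F = SNR_in/SNR_out, so in dB: SNR_out = SNR_in − NF
SNR_out = 40.9 − 7.21 = 33.69 dB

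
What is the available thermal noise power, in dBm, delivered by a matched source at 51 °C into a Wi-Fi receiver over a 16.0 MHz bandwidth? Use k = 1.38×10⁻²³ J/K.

T = 51 °C + 273.15 = 324.15 K
P_n = kTB = 1.38×10⁻²³ × 324.15 × 1.60×10⁷ = 7.16×10⁻¹⁴ W
In dBm: 10 log₁₀(7.16×10⁻¹⁴ / 10⁻³) = −101.5 dBm

−101.5 dBm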